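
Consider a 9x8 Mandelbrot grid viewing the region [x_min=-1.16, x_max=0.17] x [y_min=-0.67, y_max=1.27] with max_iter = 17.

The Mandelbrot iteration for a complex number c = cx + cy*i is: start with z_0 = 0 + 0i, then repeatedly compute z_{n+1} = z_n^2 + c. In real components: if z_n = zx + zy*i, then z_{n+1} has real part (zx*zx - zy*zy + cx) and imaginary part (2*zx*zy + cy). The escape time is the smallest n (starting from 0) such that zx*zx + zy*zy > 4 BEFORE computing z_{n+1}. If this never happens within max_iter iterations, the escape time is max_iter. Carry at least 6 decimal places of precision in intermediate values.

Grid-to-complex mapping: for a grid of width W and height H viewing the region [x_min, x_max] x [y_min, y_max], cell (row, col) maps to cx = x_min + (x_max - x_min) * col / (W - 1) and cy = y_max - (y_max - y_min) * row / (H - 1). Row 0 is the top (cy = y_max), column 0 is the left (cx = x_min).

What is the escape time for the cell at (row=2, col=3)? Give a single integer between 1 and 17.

Answer: 5

Derivation:
z_0 = 0 + 0i, c = -0.6613 + 0.7157i
Iter 1: z = -0.6613 + 0.7157i, |z|^2 = 0.9495
Iter 2: z = -0.7362 + -0.2308i, |z|^2 = 0.5953
Iter 3: z = -0.1725 + 1.0556i, |z|^2 = 1.1440
Iter 4: z = -1.7458 + 0.3516i, |z|^2 = 3.1714
Iter 5: z = 2.2629 + -0.5119i, |z|^2 = 5.3826
Escaped at iteration 5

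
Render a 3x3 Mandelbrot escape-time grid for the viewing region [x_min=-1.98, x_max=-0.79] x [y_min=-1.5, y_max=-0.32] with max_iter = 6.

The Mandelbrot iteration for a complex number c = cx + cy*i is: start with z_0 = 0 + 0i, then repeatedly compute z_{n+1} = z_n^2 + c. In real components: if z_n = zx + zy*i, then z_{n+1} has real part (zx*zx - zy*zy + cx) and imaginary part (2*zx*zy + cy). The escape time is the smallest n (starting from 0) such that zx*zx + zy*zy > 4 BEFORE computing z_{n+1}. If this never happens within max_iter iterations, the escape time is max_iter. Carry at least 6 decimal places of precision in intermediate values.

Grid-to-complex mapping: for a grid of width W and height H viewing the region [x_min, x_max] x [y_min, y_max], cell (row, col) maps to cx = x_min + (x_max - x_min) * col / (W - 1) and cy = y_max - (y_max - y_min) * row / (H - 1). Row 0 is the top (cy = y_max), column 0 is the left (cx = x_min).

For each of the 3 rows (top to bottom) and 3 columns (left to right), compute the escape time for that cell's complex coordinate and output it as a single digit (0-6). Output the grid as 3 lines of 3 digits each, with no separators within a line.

Answer: 156
134
112

Derivation:
(row=0, col=0): c = -1.9800 + -0.3200i → escape time 1
(row=0, col=1): c = -1.3850 + -0.3200i → escape time 5
(row=0, col=2): c = -0.7900 + -0.3200i → escape time 6
(row=1, col=0): c = -1.9800 + -0.9100i → escape time 1
(row=1, col=1): c = -1.3850 + -0.9100i → escape time 3
(row=1, col=2): c = -0.7900 + -0.9100i → escape time 4
(row=2, col=0): c = -1.9800 + -1.5000i → escape time 1
(row=2, col=1): c = -1.3850 + -1.5000i → escape time 1
(row=2, col=2): c = -0.7900 + -1.5000i → escape time 2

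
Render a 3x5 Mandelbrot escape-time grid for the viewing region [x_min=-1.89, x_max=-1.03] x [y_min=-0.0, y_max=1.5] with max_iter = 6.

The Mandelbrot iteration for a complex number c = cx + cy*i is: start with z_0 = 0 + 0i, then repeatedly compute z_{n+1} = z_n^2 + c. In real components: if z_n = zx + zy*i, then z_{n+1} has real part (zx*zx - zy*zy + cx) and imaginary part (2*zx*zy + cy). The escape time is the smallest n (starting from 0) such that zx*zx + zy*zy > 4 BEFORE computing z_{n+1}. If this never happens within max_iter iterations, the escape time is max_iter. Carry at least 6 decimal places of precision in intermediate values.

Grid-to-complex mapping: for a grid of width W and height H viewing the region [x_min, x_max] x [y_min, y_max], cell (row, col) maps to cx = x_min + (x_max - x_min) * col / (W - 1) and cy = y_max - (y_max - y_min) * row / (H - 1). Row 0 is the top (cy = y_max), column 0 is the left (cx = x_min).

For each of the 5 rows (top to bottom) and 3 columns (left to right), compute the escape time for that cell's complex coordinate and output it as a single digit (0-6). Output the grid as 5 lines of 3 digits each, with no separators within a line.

(row=0, col=0): c = -1.8900 + 1.5000i → escape time 1
(row=0, col=1): c = -1.4600 + 1.5000i → escape time 1
(row=0, col=2): c = -1.0300 + 1.5000i → escape time 2
(row=1, col=0): c = -1.8900 + 1.1250i → escape time 1
(row=1, col=1): c = -1.4600 + 1.1250i → escape time 2
(row=1, col=2): c = -1.0300 + 1.1250i → escape time 3
(row=2, col=0): c = -1.8900 + 0.7500i → escape time 1
(row=2, col=1): c = -1.4600 + 0.7500i → escape time 3
(row=2, col=2): c = -1.0300 + 0.7500i → escape time 3
(row=3, col=0): c = -1.8900 + 0.3750i → escape time 3
(row=3, col=1): c = -1.4600 + 0.3750i → escape time 4
(row=3, col=2): c = -1.0300 + 0.3750i → escape time 6
(row=4, col=0): c = -1.8900 + 0.0000i → escape time 6
(row=4, col=1): c = -1.4600 + 0.0000i → escape time 6
(row=4, col=2): c = -1.0300 + 0.0000i → escape time 6

Answer: 112
123
133
346
666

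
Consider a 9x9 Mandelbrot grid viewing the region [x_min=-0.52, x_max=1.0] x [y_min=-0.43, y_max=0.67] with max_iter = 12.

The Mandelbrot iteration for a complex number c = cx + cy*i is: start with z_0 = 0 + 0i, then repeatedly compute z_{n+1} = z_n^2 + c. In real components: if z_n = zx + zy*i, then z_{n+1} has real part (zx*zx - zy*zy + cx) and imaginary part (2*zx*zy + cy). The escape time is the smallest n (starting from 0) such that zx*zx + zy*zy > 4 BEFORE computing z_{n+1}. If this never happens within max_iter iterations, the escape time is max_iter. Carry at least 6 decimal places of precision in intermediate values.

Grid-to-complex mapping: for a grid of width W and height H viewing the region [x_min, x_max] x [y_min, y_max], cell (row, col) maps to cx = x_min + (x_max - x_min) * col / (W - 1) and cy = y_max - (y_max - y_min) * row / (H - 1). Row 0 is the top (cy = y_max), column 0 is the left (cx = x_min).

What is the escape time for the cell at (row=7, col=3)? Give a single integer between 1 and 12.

z_0 = 0 + 0i, c = 0.0500 + -0.2925i
Iter 1: z = 0.0500 + -0.2925i, |z|^2 = 0.0881
Iter 2: z = -0.0331 + -0.3218i, |z|^2 = 0.1046
Iter 3: z = -0.0524 + -0.2712i, |z|^2 = 0.0763
Iter 4: z = -0.0208 + -0.2641i, |z|^2 = 0.0702
Iter 5: z = -0.0193 + -0.2815i, |z|^2 = 0.0796
Iter 6: z = -0.0289 + -0.2816i, |z|^2 = 0.0802
Iter 7: z = -0.0285 + -0.2762i, |z|^2 = 0.0771
Iter 8: z = -0.0255 + -0.2768i, |z|^2 = 0.0772
Iter 9: z = -0.0259 + -0.2784i, |z|^2 = 0.0782
Iter 10: z = -0.0268 + -0.2781i, |z|^2 = 0.0780
Iter 11: z = -0.0266 + -0.2776i, |z|^2 = 0.0778

Answer: 12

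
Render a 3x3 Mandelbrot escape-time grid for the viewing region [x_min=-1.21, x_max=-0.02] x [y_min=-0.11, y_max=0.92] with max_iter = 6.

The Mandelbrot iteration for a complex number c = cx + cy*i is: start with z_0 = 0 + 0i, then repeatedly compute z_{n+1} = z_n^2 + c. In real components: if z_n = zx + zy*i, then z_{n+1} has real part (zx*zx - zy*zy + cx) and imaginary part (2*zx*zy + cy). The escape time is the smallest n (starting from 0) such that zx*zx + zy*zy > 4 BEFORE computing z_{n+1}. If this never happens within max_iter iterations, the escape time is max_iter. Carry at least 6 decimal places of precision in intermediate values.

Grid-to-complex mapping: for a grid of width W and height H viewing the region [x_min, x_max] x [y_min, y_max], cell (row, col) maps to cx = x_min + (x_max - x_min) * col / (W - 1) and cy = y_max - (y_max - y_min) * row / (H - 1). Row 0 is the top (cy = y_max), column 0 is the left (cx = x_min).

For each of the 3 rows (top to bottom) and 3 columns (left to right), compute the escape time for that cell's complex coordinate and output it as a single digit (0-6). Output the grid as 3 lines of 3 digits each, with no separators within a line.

Answer: 346
666
666

Derivation:
(row=0, col=0): c = -1.2100 + 0.9200i → escape time 3
(row=0, col=1): c = -0.6150 + 0.9200i → escape time 4
(row=0, col=2): c = -0.0200 + 0.9200i → escape time 6
(row=1, col=0): c = -1.2100 + 0.4050i → escape time 6
(row=1, col=1): c = -0.6150 + 0.4050i → escape time 6
(row=1, col=2): c = -0.0200 + 0.4050i → escape time 6
(row=2, col=0): c = -1.2100 + -0.1100i → escape time 6
(row=2, col=1): c = -0.6150 + -0.1100i → escape time 6
(row=2, col=2): c = -0.0200 + -0.1100i → escape time 6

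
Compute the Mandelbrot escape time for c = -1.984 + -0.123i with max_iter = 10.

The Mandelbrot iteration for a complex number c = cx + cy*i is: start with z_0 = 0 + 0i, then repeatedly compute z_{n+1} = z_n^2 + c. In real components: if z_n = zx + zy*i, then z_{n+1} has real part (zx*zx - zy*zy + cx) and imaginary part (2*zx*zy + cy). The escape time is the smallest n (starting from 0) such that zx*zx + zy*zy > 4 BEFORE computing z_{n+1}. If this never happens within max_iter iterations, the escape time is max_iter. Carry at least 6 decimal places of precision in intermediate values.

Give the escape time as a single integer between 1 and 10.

z_0 = 0 + 0i, c = -1.9840 + -0.1230i
Iter 1: z = -1.9840 + -0.1230i, |z|^2 = 3.9514
Iter 2: z = 1.9371 + 0.3651i, |z|^2 = 3.8857
Iter 3: z = 1.6352 + 1.2914i, |z|^2 = 4.3414
Escaped at iteration 3

Answer: 3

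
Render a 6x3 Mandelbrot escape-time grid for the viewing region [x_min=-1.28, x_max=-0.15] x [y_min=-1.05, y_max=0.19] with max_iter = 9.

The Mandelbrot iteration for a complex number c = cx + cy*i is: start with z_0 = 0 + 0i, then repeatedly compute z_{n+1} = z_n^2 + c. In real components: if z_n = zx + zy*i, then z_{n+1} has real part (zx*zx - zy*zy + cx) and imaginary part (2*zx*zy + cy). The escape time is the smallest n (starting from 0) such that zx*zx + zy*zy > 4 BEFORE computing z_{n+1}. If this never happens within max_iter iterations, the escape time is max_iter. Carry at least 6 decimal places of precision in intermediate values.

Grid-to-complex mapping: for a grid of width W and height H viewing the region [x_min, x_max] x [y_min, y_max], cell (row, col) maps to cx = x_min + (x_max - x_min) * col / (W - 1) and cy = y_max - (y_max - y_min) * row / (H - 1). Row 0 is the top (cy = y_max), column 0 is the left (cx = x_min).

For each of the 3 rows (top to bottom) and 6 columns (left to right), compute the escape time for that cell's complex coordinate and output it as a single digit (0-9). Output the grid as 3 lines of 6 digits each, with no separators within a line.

(row=0, col=0): c = -1.2800 + 0.1900i → escape time 9
(row=0, col=1): c = -1.0540 + 0.1900i → escape time 9
(row=0, col=2): c = -0.8280 + 0.1900i → escape time 9
(row=0, col=3): c = -0.6020 + 0.1900i → escape time 9
(row=0, col=4): c = -0.3760 + 0.1900i → escape time 9
(row=0, col=5): c = -0.1500 + 0.1900i → escape time 9
(row=1, col=0): c = -1.2800 + -0.4300i → escape time 9
(row=1, col=1): c = -1.0540 + -0.4300i → escape time 6
(row=1, col=2): c = -0.8280 + -0.4300i → escape time 7
(row=1, col=3): c = -0.6020 + -0.4300i → escape time 9
(row=1, col=4): c = -0.3760 + -0.4300i → escape time 9
(row=1, col=5): c = -0.1500 + -0.4300i → escape time 9
(row=2, col=0): c = -1.2800 + -1.0500i → escape time 3
(row=2, col=1): c = -1.0540 + -1.0500i → escape time 3
(row=2, col=2): c = -0.8280 + -1.0500i → escape time 3
(row=2, col=3): c = -0.6020 + -1.0500i → escape time 4
(row=2, col=4): c = -0.3760 + -1.0500i → escape time 4
(row=2, col=5): c = -0.1500 + -1.0500i → escape time 9

Answer: 999999
967999
333449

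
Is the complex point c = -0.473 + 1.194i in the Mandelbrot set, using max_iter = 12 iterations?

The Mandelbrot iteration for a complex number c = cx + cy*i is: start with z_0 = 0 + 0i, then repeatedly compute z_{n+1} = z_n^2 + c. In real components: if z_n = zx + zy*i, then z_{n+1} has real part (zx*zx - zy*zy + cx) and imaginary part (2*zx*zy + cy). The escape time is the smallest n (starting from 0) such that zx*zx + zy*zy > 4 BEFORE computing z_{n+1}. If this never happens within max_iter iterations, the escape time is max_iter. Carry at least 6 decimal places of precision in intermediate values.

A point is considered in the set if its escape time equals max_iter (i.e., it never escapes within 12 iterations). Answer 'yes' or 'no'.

Answer: no

Derivation:
z_0 = 0 + 0i, c = -0.4730 + 1.1940i
Iter 1: z = -0.4730 + 1.1940i, |z|^2 = 1.6494
Iter 2: z = -1.6749 + 0.0645i, |z|^2 = 2.8095
Iter 3: z = 2.3282 + 0.9780i, |z|^2 = 6.3768
Escaped at iteration 3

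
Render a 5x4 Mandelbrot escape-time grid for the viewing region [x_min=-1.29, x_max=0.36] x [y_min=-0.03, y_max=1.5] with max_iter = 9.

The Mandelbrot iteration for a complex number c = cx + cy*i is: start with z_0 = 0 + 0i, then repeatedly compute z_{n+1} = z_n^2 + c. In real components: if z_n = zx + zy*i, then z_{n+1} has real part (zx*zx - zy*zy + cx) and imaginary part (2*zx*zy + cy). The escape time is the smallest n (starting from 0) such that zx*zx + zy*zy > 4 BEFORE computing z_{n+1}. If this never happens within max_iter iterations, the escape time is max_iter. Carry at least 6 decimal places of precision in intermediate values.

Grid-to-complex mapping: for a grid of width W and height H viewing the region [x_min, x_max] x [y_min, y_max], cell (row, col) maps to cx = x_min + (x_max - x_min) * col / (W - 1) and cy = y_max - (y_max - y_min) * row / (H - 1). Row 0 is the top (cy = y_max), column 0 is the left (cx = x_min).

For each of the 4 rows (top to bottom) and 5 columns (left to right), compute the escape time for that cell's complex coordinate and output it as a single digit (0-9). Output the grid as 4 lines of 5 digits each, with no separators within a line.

Answer: 22222
33493
46999
99998

Derivation:
(row=0, col=0): c = -1.2900 + 1.5000i → escape time 2
(row=0, col=1): c = -0.8775 + 1.5000i → escape time 2
(row=0, col=2): c = -0.4650 + 1.5000i → escape time 2
(row=0, col=3): c = -0.0525 + 1.5000i → escape time 2
(row=0, col=4): c = 0.3600 + 1.5000i → escape time 2
(row=1, col=0): c = -1.2900 + 0.9900i → escape time 3
(row=1, col=1): c = -0.8775 + 0.9900i → escape time 3
(row=1, col=2): c = -0.4650 + 0.9900i → escape time 4
(row=1, col=3): c = -0.0525 + 0.9900i → escape time 9
(row=1, col=4): c = 0.3600 + 0.9900i → escape time 3
(row=2, col=0): c = -1.2900 + 0.4800i → escape time 4
(row=2, col=1): c = -0.8775 + 0.4800i → escape time 6
(row=2, col=2): c = -0.4650 + 0.4800i → escape time 9
(row=2, col=3): c = -0.0525 + 0.4800i → escape time 9
(row=2, col=4): c = 0.3600 + 0.4800i → escape time 9
(row=3, col=0): c = -1.2900 + -0.0300i → escape time 9
(row=3, col=1): c = -0.8775 + -0.0300i → escape time 9
(row=3, col=2): c = -0.4650 + -0.0300i → escape time 9
(row=3, col=3): c = -0.0525 + -0.0300i → escape time 9
(row=3, col=4): c = 0.3600 + -0.0300i → escape time 8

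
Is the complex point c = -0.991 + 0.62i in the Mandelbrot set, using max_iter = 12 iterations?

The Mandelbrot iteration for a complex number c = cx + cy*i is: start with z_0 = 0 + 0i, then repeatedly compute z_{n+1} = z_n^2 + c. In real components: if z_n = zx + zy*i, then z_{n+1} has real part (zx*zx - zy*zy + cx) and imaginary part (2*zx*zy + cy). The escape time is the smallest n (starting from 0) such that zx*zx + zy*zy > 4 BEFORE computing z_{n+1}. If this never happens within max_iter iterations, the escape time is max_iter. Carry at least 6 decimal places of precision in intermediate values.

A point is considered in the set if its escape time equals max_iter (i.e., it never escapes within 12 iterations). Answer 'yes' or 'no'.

z_0 = 0 + 0i, c = -0.9910 + 0.6200i
Iter 1: z = -0.9910 + 0.6200i, |z|^2 = 1.3665
Iter 2: z = -0.3933 + -0.6088i, |z|^2 = 0.5254
Iter 3: z = -1.2070 + 1.0989i, |z|^2 = 2.6645
Iter 4: z = -0.7418 + -2.0328i, |z|^2 = 4.6826
Escaped at iteration 4

Answer: no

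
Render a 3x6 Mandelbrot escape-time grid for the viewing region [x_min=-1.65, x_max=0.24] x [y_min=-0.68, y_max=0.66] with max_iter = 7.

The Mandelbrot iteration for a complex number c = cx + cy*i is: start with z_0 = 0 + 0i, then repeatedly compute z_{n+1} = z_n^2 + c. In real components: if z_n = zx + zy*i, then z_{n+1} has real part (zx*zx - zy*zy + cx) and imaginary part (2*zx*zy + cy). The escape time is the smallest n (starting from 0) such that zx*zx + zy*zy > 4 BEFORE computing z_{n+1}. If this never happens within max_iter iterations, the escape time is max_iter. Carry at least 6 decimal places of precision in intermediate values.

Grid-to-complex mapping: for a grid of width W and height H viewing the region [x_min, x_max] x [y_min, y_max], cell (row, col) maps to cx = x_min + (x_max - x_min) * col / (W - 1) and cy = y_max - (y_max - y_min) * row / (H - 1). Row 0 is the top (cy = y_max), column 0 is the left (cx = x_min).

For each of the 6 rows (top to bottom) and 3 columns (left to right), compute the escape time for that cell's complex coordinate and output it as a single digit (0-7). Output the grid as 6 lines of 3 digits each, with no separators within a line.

Answer: 357
377
577
577
377
357

Derivation:
(row=0, col=0): c = -1.6500 + 0.6600i → escape time 3
(row=0, col=1): c = -0.7050 + 0.6600i → escape time 5
(row=0, col=2): c = 0.2400 + 0.6600i → escape time 7
(row=1, col=0): c = -1.6500 + 0.3920i → escape time 3
(row=1, col=1): c = -0.7050 + 0.3920i → escape time 7
(row=1, col=2): c = 0.2400 + 0.3920i → escape time 7
(row=2, col=0): c = -1.6500 + 0.1240i → escape time 5
(row=2, col=1): c = -0.7050 + 0.1240i → escape time 7
(row=2, col=2): c = 0.2400 + 0.1240i → escape time 7
(row=3, col=0): c = -1.6500 + -0.1440i → escape time 5
(row=3, col=1): c = -0.7050 + -0.1440i → escape time 7
(row=3, col=2): c = 0.2400 + -0.1440i → escape time 7
(row=4, col=0): c = -1.6500 + -0.4120i → escape time 3
(row=4, col=1): c = -0.7050 + -0.4120i → escape time 7
(row=4, col=2): c = 0.2400 + -0.4120i → escape time 7
(row=5, col=0): c = -1.6500 + -0.6800i → escape time 3
(row=5, col=1): c = -0.7050 + -0.6800i → escape time 5
(row=5, col=2): c = 0.2400 + -0.6800i → escape time 7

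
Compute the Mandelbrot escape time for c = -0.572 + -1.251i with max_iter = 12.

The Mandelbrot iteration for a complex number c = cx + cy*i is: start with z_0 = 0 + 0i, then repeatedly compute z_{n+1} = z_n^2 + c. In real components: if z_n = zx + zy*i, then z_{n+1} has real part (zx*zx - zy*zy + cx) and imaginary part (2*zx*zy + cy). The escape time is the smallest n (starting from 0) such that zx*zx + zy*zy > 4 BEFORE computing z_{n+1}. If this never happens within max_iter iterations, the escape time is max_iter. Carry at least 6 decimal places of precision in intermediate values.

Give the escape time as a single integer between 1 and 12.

Answer: 3

Derivation:
z_0 = 0 + 0i, c = -0.5720 + -1.2510i
Iter 1: z = -0.5720 + -1.2510i, |z|^2 = 1.8922
Iter 2: z = -1.8098 + 0.1801i, |z|^2 = 3.3079
Iter 3: z = 2.6710 + -1.9031i, |z|^2 = 10.7558
Escaped at iteration 3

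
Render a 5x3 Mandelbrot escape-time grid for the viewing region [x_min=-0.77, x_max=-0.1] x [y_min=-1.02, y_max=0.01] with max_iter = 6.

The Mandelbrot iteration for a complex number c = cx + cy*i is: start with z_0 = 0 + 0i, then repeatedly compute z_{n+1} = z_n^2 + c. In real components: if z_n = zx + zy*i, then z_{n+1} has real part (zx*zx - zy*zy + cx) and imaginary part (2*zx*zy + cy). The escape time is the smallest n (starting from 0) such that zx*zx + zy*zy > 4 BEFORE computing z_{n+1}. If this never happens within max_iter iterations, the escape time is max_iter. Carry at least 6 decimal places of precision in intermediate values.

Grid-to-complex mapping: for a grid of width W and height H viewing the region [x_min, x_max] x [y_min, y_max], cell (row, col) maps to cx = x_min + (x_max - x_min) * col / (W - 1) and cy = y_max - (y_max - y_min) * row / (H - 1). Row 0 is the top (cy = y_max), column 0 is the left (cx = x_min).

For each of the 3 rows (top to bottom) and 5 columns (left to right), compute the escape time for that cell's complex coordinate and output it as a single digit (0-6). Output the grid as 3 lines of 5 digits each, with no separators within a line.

Answer: 66666
66666
34456

Derivation:
(row=0, col=0): c = -0.7700 + 0.0100i → escape time 6
(row=0, col=1): c = -0.6025 + 0.0100i → escape time 6
(row=0, col=2): c = -0.4350 + 0.0100i → escape time 6
(row=0, col=3): c = -0.2675 + 0.0100i → escape time 6
(row=0, col=4): c = -0.1000 + 0.0100i → escape time 6
(row=1, col=0): c = -0.7700 + -0.5050i → escape time 6
(row=1, col=1): c = -0.6025 + -0.5050i → escape time 6
(row=1, col=2): c = -0.4350 + -0.5050i → escape time 6
(row=1, col=3): c = -0.2675 + -0.5050i → escape time 6
(row=1, col=4): c = -0.1000 + -0.5050i → escape time 6
(row=2, col=0): c = -0.7700 + -1.0200i → escape time 3
(row=2, col=1): c = -0.6025 + -1.0200i → escape time 4
(row=2, col=2): c = -0.4350 + -1.0200i → escape time 4
(row=2, col=3): c = -0.2675 + -1.0200i → escape time 5
(row=2, col=4): c = -0.1000 + -1.0200i → escape time 6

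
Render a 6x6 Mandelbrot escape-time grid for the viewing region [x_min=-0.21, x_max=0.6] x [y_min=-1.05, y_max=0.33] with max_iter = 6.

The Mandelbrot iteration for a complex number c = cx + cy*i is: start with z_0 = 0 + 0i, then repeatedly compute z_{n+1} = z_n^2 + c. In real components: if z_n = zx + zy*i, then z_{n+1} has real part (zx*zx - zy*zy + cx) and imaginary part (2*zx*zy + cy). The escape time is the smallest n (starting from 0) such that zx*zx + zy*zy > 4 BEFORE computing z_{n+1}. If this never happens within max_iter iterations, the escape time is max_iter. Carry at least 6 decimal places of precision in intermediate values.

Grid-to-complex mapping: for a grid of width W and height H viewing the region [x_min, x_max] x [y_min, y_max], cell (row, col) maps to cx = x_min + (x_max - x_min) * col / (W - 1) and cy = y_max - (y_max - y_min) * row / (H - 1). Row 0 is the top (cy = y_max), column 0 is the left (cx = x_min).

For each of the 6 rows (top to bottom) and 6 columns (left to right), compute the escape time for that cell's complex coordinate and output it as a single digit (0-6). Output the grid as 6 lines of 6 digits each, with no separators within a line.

Answer: 666664
666664
666664
666663
666543
664322

Derivation:
(row=0, col=0): c = -0.2100 + 0.3300i → escape time 6
(row=0, col=1): c = -0.0480 + 0.3300i → escape time 6
(row=0, col=2): c = 0.1140 + 0.3300i → escape time 6
(row=0, col=3): c = 0.2760 + 0.3300i → escape time 6
(row=0, col=4): c = 0.4380 + 0.3300i → escape time 6
(row=0, col=5): c = 0.6000 + 0.3300i → escape time 4
(row=1, col=0): c = -0.2100 + 0.0540i → escape time 6
(row=1, col=1): c = -0.0480 + 0.0540i → escape time 6
(row=1, col=2): c = 0.1140 + 0.0540i → escape time 6
(row=1, col=3): c = 0.2760 + 0.0540i → escape time 6
(row=1, col=4): c = 0.4380 + 0.0540i → escape time 6
(row=1, col=5): c = 0.6000 + 0.0540i → escape time 4
(row=2, col=0): c = -0.2100 + -0.2220i → escape time 6
(row=2, col=1): c = -0.0480 + -0.2220i → escape time 6
(row=2, col=2): c = 0.1140 + -0.2220i → escape time 6
(row=2, col=3): c = 0.2760 + -0.2220i → escape time 6
(row=2, col=4): c = 0.4380 + -0.2220i → escape time 6
(row=2, col=5): c = 0.6000 + -0.2220i → escape time 4
(row=3, col=0): c = -0.2100 + -0.4980i → escape time 6
(row=3, col=1): c = -0.0480 + -0.4980i → escape time 6
(row=3, col=2): c = 0.1140 + -0.4980i → escape time 6
(row=3, col=3): c = 0.2760 + -0.4980i → escape time 6
(row=3, col=4): c = 0.4380 + -0.4980i → escape time 6
(row=3, col=5): c = 0.6000 + -0.4980i → escape time 3
(row=4, col=0): c = -0.2100 + -0.7740i → escape time 6
(row=4, col=1): c = -0.0480 + -0.7740i → escape time 6
(row=4, col=2): c = 0.1140 + -0.7740i → escape time 6
(row=4, col=3): c = 0.2760 + -0.7740i → escape time 5
(row=4, col=4): c = 0.4380 + -0.7740i → escape time 4
(row=4, col=5): c = 0.6000 + -0.7740i → escape time 3
(row=5, col=0): c = -0.2100 + -1.0500i → escape time 6
(row=5, col=1): c = -0.0480 + -1.0500i → escape time 6
(row=5, col=2): c = 0.1140 + -1.0500i → escape time 4
(row=5, col=3): c = 0.2760 + -1.0500i → escape time 3
(row=5, col=4): c = 0.4380 + -1.0500i → escape time 2
(row=5, col=5): c = 0.6000 + -1.0500i → escape time 2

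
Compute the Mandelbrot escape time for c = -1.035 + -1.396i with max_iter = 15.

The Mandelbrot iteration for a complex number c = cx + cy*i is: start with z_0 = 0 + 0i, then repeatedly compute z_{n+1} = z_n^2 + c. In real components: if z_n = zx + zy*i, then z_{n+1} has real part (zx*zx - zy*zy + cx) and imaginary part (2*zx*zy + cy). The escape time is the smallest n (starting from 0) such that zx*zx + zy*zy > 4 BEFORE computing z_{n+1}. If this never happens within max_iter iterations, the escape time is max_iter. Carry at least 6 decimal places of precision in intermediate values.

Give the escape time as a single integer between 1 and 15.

z_0 = 0 + 0i, c = -1.0350 + -1.3960i
Iter 1: z = -1.0350 + -1.3960i, |z|^2 = 3.0200
Iter 2: z = -1.9126 + 1.4937i, |z|^2 = 5.8892
Escaped at iteration 2

Answer: 2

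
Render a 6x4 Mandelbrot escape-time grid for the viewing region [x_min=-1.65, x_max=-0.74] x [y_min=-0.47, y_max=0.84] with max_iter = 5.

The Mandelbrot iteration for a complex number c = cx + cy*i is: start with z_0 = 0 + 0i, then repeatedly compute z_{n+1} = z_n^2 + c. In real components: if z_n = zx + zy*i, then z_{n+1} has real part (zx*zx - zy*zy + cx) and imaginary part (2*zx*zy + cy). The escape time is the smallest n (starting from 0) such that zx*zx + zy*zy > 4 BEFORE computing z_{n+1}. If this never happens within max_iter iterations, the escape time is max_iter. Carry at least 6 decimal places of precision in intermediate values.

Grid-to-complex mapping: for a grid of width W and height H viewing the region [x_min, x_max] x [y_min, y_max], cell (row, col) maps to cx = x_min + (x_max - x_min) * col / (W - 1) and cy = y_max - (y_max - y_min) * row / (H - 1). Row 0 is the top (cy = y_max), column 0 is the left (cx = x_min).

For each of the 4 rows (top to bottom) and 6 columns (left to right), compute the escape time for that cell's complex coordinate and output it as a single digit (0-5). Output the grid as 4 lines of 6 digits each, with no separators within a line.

Answer: 333334
345555
555555
335555

Derivation:
(row=0, col=0): c = -1.6500 + 0.8400i → escape time 3
(row=0, col=1): c = -1.4680 + 0.8400i → escape time 3
(row=0, col=2): c = -1.2860 + 0.8400i → escape time 3
(row=0, col=3): c = -1.1040 + 0.8400i → escape time 3
(row=0, col=4): c = -0.9220 + 0.8400i → escape time 3
(row=0, col=5): c = -0.7400 + 0.8400i → escape time 4
(row=1, col=0): c = -1.6500 + 0.4033i → escape time 3
(row=1, col=1): c = -1.4680 + 0.4033i → escape time 4
(row=1, col=2): c = -1.2860 + 0.4033i → escape time 5
(row=1, col=3): c = -1.1040 + 0.4033i → escape time 5
(row=1, col=4): c = -0.9220 + 0.4033i → escape time 5
(row=1, col=5): c = -0.7400 + 0.4033i → escape time 5
(row=2, col=0): c = -1.6500 + -0.0333i → escape time 5
(row=2, col=1): c = -1.4680 + -0.0333i → escape time 5
(row=2, col=2): c = -1.2860 + -0.0333i → escape time 5
(row=2, col=3): c = -1.1040 + -0.0333i → escape time 5
(row=2, col=4): c = -0.9220 + -0.0333i → escape time 5
(row=2, col=5): c = -0.7400 + -0.0333i → escape time 5
(row=3, col=0): c = -1.6500 + -0.4700i → escape time 3
(row=3, col=1): c = -1.4680 + -0.4700i → escape time 3
(row=3, col=2): c = -1.2860 + -0.4700i → escape time 5
(row=3, col=3): c = -1.1040 + -0.4700i → escape time 5
(row=3, col=4): c = -0.9220 + -0.4700i → escape time 5
(row=3, col=5): c = -0.7400 + -0.4700i → escape time 5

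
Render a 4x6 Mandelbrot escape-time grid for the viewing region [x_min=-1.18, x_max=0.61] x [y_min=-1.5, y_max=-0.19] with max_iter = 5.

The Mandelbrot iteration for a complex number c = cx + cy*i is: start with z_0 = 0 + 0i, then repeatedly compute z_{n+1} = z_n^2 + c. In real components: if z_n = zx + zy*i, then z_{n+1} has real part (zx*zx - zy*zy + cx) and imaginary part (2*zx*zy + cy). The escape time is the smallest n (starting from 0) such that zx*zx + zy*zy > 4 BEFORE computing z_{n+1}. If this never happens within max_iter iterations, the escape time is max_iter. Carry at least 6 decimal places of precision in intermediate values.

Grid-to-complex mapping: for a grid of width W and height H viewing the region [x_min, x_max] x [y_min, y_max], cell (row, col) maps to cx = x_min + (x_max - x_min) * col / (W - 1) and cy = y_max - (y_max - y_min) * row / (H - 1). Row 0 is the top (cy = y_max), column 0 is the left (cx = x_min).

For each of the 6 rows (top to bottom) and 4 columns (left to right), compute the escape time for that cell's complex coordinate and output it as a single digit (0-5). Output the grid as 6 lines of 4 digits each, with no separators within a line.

Answer: 5554
5553
3553
3452
2332
2222

Derivation:
(row=0, col=0): c = -1.1800 + -0.1900i → escape time 5
(row=0, col=1): c = -0.5833 + -0.1900i → escape time 5
(row=0, col=2): c = 0.0133 + -0.1900i → escape time 5
(row=0, col=3): c = 0.6100 + -0.1900i → escape time 4
(row=1, col=0): c = -1.1800 + -0.4520i → escape time 5
(row=1, col=1): c = -0.5833 + -0.4520i → escape time 5
(row=1, col=2): c = 0.0133 + -0.4520i → escape time 5
(row=1, col=3): c = 0.6100 + -0.4520i → escape time 3
(row=2, col=0): c = -1.1800 + -0.7140i → escape time 3
(row=2, col=1): c = -0.5833 + -0.7140i → escape time 5
(row=2, col=2): c = 0.0133 + -0.7140i → escape time 5
(row=2, col=3): c = 0.6100 + -0.7140i → escape time 3
(row=3, col=0): c = -1.1800 + -0.9760i → escape time 3
(row=3, col=1): c = -0.5833 + -0.9760i → escape time 4
(row=3, col=2): c = 0.0133 + -0.9760i → escape time 5
(row=3, col=3): c = 0.6100 + -0.9760i → escape time 2
(row=4, col=0): c = -1.1800 + -1.2380i → escape time 2
(row=4, col=1): c = -0.5833 + -1.2380i → escape time 3
(row=4, col=2): c = 0.0133 + -1.2380i → escape time 3
(row=4, col=3): c = 0.6100 + -1.2380i → escape time 2
(row=5, col=0): c = -1.1800 + -1.5000i → escape time 2
(row=5, col=1): c = -0.5833 + -1.5000i → escape time 2
(row=5, col=2): c = 0.0133 + -1.5000i → escape time 2
(row=5, col=3): c = 0.6100 + -1.5000i → escape time 2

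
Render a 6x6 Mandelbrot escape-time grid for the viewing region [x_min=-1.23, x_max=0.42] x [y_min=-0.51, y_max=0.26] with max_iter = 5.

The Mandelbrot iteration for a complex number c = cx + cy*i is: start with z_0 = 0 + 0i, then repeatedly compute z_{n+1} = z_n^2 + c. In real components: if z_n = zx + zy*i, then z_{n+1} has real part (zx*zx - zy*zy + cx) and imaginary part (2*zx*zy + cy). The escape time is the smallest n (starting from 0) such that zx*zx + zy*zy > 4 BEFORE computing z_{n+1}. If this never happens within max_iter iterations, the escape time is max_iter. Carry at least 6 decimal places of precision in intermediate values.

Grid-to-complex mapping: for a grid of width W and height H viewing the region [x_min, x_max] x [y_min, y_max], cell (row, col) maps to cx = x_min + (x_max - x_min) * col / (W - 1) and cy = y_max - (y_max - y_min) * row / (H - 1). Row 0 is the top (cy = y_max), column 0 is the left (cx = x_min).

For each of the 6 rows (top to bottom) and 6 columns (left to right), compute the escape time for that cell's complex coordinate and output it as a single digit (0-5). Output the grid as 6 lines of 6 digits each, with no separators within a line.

Answer: 555555
555555
555555
555555
555555
455555

Derivation:
(row=0, col=0): c = -1.2300 + 0.2600i → escape time 5
(row=0, col=1): c = -0.9000 + 0.2600i → escape time 5
(row=0, col=2): c = -0.5700 + 0.2600i → escape time 5
(row=0, col=3): c = -0.2400 + 0.2600i → escape time 5
(row=0, col=4): c = 0.0900 + 0.2600i → escape time 5
(row=0, col=5): c = 0.4200 + 0.2600i → escape time 5
(row=1, col=0): c = -1.2300 + 0.1060i → escape time 5
(row=1, col=1): c = -0.9000 + 0.1060i → escape time 5
(row=1, col=2): c = -0.5700 + 0.1060i → escape time 5
(row=1, col=3): c = -0.2400 + 0.1060i → escape time 5
(row=1, col=4): c = 0.0900 + 0.1060i → escape time 5
(row=1, col=5): c = 0.4200 + 0.1060i → escape time 5
(row=2, col=0): c = -1.2300 + -0.0480i → escape time 5
(row=2, col=1): c = -0.9000 + -0.0480i → escape time 5
(row=2, col=2): c = -0.5700 + -0.0480i → escape time 5
(row=2, col=3): c = -0.2400 + -0.0480i → escape time 5
(row=2, col=4): c = 0.0900 + -0.0480i → escape time 5
(row=2, col=5): c = 0.4200 + -0.0480i → escape time 5
(row=3, col=0): c = -1.2300 + -0.2020i → escape time 5
(row=3, col=1): c = -0.9000 + -0.2020i → escape time 5
(row=3, col=2): c = -0.5700 + -0.2020i → escape time 5
(row=3, col=3): c = -0.2400 + -0.2020i → escape time 5
(row=3, col=4): c = 0.0900 + -0.2020i → escape time 5
(row=3, col=5): c = 0.4200 + -0.2020i → escape time 5
(row=4, col=0): c = -1.2300 + -0.3560i → escape time 5
(row=4, col=1): c = -0.9000 + -0.3560i → escape time 5
(row=4, col=2): c = -0.5700 + -0.3560i → escape time 5
(row=4, col=3): c = -0.2400 + -0.3560i → escape time 5
(row=4, col=4): c = 0.0900 + -0.3560i → escape time 5
(row=4, col=5): c = 0.4200 + -0.3560i → escape time 5
(row=5, col=0): c = -1.2300 + -0.5100i → escape time 4
(row=5, col=1): c = -0.9000 + -0.5100i → escape time 5
(row=5, col=2): c = -0.5700 + -0.5100i → escape time 5
(row=5, col=3): c = -0.2400 + -0.5100i → escape time 5
(row=5, col=4): c = 0.0900 + -0.5100i → escape time 5
(row=5, col=5): c = 0.4200 + -0.5100i → escape time 5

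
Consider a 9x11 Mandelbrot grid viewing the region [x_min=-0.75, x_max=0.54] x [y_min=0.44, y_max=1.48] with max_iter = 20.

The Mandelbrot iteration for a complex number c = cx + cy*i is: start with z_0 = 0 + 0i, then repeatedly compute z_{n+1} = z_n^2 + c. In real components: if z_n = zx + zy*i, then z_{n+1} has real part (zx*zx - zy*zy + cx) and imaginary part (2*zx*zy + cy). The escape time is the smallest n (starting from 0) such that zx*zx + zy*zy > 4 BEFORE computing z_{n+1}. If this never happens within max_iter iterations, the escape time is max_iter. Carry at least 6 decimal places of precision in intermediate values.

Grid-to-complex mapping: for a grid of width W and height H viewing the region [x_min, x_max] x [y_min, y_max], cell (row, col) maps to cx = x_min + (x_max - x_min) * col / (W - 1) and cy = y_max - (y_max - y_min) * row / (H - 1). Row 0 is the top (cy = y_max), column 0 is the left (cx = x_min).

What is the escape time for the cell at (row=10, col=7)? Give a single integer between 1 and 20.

Answer: 9

Derivation:
z_0 = 0 + 0i, c = 0.3788 + 0.4400i
Iter 1: z = 0.3788 + 0.4400i, |z|^2 = 0.3371
Iter 2: z = 0.3286 + 0.7733i, |z|^2 = 0.7060
Iter 3: z = -0.1113 + 0.9482i, |z|^2 = 0.9115
Iter 4: z = -0.5080 + 0.2290i, |z|^2 = 0.3105
Iter 5: z = 0.5844 + 0.2073i, |z|^2 = 0.3845
Iter 6: z = 0.6772 + 0.6823i, |z|^2 = 0.9242
Iter 7: z = 0.3718 + 1.3642i, |z|^2 = 1.9993
Iter 8: z = -1.3440 + 1.4545i, |z|^2 = 3.9218
Iter 9: z = 0.0697 + -3.4696i, |z|^2 = 12.0431
Escaped at iteration 9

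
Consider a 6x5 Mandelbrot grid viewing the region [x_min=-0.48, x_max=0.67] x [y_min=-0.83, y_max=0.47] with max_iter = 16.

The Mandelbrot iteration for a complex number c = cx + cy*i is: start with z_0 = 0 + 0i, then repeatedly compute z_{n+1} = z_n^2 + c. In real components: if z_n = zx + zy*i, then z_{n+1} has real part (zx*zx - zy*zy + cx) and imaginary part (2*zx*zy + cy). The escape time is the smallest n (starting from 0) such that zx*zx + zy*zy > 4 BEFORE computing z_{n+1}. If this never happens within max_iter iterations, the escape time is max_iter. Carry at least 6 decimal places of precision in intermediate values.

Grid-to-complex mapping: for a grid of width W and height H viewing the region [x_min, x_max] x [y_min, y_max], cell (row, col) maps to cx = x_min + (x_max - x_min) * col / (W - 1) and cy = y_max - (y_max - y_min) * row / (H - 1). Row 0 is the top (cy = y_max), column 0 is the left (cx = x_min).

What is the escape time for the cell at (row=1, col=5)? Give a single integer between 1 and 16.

Answer: 4

Derivation:
z_0 = 0 + 0i, c = 0.6700 + 0.1450i
Iter 1: z = 0.6700 + 0.1450i, |z|^2 = 0.4699
Iter 2: z = 1.0979 + 0.3393i, |z|^2 = 1.3205
Iter 3: z = 1.7602 + 0.8900i, |z|^2 = 3.8905
Iter 4: z = 2.9762 + 3.2782i, |z|^2 = 19.6045
Escaped at iteration 4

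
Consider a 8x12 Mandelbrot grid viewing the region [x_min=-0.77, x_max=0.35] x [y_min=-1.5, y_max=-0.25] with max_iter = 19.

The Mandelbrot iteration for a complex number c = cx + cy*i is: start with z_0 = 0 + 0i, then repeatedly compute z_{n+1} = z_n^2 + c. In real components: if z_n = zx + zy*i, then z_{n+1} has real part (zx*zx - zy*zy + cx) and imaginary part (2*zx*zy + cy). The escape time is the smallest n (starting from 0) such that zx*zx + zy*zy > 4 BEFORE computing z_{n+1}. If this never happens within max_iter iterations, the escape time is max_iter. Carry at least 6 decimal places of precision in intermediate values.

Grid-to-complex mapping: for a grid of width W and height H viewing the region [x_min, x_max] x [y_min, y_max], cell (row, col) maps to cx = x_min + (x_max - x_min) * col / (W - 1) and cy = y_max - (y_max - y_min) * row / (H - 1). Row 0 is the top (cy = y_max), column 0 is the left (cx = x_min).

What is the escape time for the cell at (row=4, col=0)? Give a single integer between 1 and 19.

Answer: 4

Derivation:
z_0 = 0 + 0i, c = -0.7700 + -0.7045i
Iter 1: z = -0.7700 + -0.7045i, |z|^2 = 1.0893
Iter 2: z = -0.6735 + 0.3805i, |z|^2 = 0.5983
Iter 3: z = -0.4612 + -1.2170i, |z|^2 = 1.6938
Iter 4: z = -2.0384 + 0.4179i, |z|^2 = 4.3299
Escaped at iteration 4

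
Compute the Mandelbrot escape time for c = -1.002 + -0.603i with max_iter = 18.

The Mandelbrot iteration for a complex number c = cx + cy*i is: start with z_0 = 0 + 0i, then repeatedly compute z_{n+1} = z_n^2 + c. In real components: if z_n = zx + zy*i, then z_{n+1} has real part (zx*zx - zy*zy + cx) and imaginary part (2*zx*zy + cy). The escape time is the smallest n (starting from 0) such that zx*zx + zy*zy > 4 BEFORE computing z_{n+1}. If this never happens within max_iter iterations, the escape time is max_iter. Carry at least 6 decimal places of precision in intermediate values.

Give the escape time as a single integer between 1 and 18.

z_0 = 0 + 0i, c = -1.0020 + -0.6030i
Iter 1: z = -1.0020 + -0.6030i, |z|^2 = 1.3676
Iter 2: z = -0.3616 + 0.6054i, |z|^2 = 0.4973
Iter 3: z = -1.2378 + -1.0408i, |z|^2 = 2.6154
Iter 4: z = -0.5533 + 1.9736i, |z|^2 = 4.2013
Escaped at iteration 4

Answer: 4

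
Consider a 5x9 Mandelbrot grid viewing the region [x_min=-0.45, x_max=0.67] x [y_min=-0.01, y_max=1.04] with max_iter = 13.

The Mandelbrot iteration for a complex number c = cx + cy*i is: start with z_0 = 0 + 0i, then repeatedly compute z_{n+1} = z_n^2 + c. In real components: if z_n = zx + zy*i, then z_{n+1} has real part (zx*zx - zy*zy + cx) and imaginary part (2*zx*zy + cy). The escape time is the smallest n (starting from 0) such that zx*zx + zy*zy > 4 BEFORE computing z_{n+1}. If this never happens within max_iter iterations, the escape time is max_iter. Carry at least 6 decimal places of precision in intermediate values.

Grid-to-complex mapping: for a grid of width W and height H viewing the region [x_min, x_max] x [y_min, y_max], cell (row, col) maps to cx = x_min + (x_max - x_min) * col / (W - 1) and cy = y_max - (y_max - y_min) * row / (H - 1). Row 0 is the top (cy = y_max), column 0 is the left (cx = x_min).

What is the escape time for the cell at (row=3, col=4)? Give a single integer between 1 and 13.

Answer: 3

Derivation:
z_0 = 0 + 0i, c = 0.6700 + 0.6462i
Iter 1: z = 0.6700 + 0.6462i, |z|^2 = 0.8665
Iter 2: z = 0.7013 + 1.5122i, |z|^2 = 2.7786
Iter 3: z = -1.1251 + 2.7672i, |z|^2 = 8.9230
Escaped at iteration 3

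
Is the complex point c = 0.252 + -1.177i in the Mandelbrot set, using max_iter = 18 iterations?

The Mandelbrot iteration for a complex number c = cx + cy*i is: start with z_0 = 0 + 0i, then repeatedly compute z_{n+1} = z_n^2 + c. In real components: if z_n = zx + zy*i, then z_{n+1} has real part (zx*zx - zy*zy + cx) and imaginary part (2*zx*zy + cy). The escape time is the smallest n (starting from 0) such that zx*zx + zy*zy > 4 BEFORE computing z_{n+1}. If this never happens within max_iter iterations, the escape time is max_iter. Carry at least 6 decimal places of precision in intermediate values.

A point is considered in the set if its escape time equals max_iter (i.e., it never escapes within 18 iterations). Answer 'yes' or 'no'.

Answer: no

Derivation:
z_0 = 0 + 0i, c = 0.2520 + -1.1770i
Iter 1: z = 0.2520 + -1.1770i, |z|^2 = 1.4488
Iter 2: z = -1.0698 + -1.7702i, |z|^2 = 4.2782
Escaped at iteration 2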